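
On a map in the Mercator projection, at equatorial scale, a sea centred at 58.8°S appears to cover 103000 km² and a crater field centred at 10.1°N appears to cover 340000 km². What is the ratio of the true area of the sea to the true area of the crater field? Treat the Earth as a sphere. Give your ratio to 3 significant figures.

Mercator's areal exaggeration is sec²φ; hence true area = (apparent area) · cos²φ.
True area of sea: 103000 × cos²(58.8°) = 103000 × 0.2684 = 27640 km².
True area of crater field: 340000 × cos²(10.1°) = 340000 × 0.9692 = 329500 km².
Ratio = 27640 / 329500 ≈ 0.0839.

0.0839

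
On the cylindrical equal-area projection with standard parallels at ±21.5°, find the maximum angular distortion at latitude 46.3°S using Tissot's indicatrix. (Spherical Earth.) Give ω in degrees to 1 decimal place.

For cylindrical equal-area with standard parallel φ₀, h = cos φ / cos φ₀ and k = cos φ₀ / cos φ, so h·k = 1.
At 46.3°: h = 0.7426, k = 1.347; principal scales a = 1.347, b = 0.7426.
sin(ω/2) = (a − b)/(a + b) = 0.6042/2.089 = 0.2892, so ω = 2 arcsin(0.2892) ≈ 33.6°.

33.6°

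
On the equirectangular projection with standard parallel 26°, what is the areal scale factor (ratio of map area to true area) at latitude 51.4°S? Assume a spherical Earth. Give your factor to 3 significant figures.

1.44

The equidistant cylindrical projection with φ₀ = 26° has h = 1 (meridians true) and k = cos φ₀ / cos φ along parallels.
Areal scale = h·k = 1 × cos φ₀ / cos φ; at 51.4°, h = 1.000, k = 1.441, so h·k = 1.441.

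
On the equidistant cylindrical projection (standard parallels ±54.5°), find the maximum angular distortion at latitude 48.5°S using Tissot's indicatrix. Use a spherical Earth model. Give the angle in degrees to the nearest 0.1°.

7.6°

The equidistant cylindrical projection with φ₀ = 54.5° has h = 1 (meridians true) and k = cos φ₀ / cos φ along parallels.
At 48.5°: h = 1.000, k = 0.8764; principal scales a = 1.000, b = 0.8764.
sin(ω/2) = (a − b)/(a + b) = 0.1236/1.876 = 0.06589, so ω = 2 arcsin(0.06589) ≈ 7.6°.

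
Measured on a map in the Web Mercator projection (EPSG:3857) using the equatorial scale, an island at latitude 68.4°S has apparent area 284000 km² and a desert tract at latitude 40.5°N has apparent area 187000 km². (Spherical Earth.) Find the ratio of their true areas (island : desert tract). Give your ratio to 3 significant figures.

0.356

Since Mercator area scale is 1/cos²φ, the true area equals the apparent area multiplied by cos²φ.
True area of island: 284000 × cos²(68.4°) = 284000 × 0.1355 = 38490 km².
True area of desert tract: 187000 × cos²(40.5°) = 187000 × 0.5782 = 108100 km².
Ratio = 38490 / 108100 ≈ 0.356.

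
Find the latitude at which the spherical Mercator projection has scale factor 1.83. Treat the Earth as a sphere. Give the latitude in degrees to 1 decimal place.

56.9°

Mercator scale is k = sec φ = 1/cos φ.
1/cos φ = 1.83  ⇒  cos φ = 0.5464  ⇒  φ = arccos(0.5464) ≈ 56.9°.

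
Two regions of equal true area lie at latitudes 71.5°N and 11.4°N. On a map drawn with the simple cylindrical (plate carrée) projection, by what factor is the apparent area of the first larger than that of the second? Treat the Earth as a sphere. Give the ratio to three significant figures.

3.09

Plate carrée maps x = Rλ, y = Rφ. The meridian scale is h = 1 and the parallel scale is k = 1/cos φ = sec φ.
Areal scale at 71.5°: h·k = 1.000 × 3.152 = 3.152.
Areal scale at 11.4°: h·k = 1.000 × 1.020 = 1.020.
Ratio = 3.152/1.020 ≈ 3.09.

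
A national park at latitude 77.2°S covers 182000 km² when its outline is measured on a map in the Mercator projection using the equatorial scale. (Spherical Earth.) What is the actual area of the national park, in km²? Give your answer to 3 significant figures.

8930 km²

Mercator is conformal, so the point scale is isotropic: h = k = sec φ = 1/cos φ.
Areal scale = k² = sec²φ = 1/cos²(77.2°) = 1/0.2215² = 20.37.
True area = apparent / (areal scale) = 182000 / 20.37 ≈ 8930 km².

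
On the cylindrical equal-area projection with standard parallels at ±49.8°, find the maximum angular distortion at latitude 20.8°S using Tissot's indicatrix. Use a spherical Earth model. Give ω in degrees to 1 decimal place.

41.5°

A cylindrical equal-area projection with standard parallel φ₀ has meridian scale h = cos φ / cos φ₀ and parallel scale k = cos φ₀ / cos φ (so areas are preserved, h·k = 1).
At 20.8°: h = 1.448, k = 0.6905; principal scales a = 1.448, b = 0.6905.
sin(ω/2) = (a − b)/(a + b) = 0.7579/2.139 = 0.3543, so ω = 2 arcsin(0.3543) ≈ 41.5°.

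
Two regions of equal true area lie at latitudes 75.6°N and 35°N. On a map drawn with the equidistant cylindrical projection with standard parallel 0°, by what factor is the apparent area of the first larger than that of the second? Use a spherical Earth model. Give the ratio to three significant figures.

In the plate carrée (x = Rλ, y = Rφ), meridians are true-scale (h = 1) and parallels are stretched by k = sec φ.
Areal scale at 75.6°: h·k = 1.000 × 4.021 = 4.021.
Areal scale at 35°: h·k = 1.000 × 1.221 = 1.221.
Ratio = 4.021/1.221 ≈ 3.29.

3.29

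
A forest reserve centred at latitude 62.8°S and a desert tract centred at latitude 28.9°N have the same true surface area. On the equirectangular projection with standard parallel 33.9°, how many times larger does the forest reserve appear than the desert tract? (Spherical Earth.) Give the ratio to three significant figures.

1.92

The equidistant cylindrical projection with φ₀ = 33.9° has h = 1 (meridians true) and k = cos φ₀ / cos φ along parallels.
Areal scale at 62.8°: h·k = 1.000 × 1.816 = 1.816.
Areal scale at 28.9°: h·k = 1.000 × 0.9481 = 0.9481.
Ratio = 1.816/0.9481 ≈ 1.92.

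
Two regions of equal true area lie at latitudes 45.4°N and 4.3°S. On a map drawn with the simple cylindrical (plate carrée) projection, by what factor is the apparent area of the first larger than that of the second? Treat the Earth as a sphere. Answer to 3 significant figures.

1.42

In the plate carrée (x = Rλ, y = Rφ), meridians are true-scale (h = 1) and parallels are stretched by k = sec φ.
Areal scale at 45.4°: h·k = 1.000 × 1.424 = 1.424.
Areal scale at 4.3°: h·k = 1.000 × 1.003 = 1.003.
Ratio = 1.424/1.003 ≈ 1.42.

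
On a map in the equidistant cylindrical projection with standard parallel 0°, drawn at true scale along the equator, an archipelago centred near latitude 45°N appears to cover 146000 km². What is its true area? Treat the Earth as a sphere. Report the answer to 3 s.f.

In the plate carrée (x = Rλ, y = Rφ), meridians are true-scale (h = 1) and parallels are stretched by k = sec φ.
Areal scale = h·k = 1 × sec φ; at 45°, h = 1.000, k = 1.414, so h·k = 1.414.
True area = apparent / (areal scale) = 146000 / 1.414 ≈ 103000 km².

103000 km²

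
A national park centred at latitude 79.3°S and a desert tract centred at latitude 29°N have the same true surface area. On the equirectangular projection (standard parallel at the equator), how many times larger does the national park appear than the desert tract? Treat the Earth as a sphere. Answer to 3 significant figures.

For the equirectangular projection with φ₀ = 0 (plate carrée), h = 1 along meridians and k = sec φ along parallels.
Areal scale at 79.3°: h·k = 1.000 × 5.386 = 5.386.
Areal scale at 29°: h·k = 1.000 × 1.143 = 1.143.
Ratio = 5.386/1.143 ≈ 4.71.

4.71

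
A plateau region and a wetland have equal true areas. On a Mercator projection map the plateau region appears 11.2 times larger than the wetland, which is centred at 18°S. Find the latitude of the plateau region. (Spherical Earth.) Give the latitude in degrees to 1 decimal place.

Mercator areal scale is sec²φ, so apparent-area ratio = sec²φ₁ / sec²φ₂ = cos²φ₂ / cos²φ₁.
cos²φ₂ / cos²φ₁ = 11.2  ⇒  cos φ₁ = cos 18° / √11.2 = 0.9511/3.347 = 0.2842.
φ₁ = arccos(0.2842) ≈ 73.5°.

73.5°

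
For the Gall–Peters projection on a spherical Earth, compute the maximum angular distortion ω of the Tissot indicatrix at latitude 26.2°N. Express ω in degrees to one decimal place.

27.0°

The Gall–Peters projection is cylindrical equal-area with φ₀ = 45°. A cylindrical equal-area projection with standard parallel φ₀ has meridian scale h = cos φ / cos φ₀ and parallel scale k = cos φ₀ / cos φ (so areas are preserved, h·k = 1).
At 26.2°: h = 1.269, k = 0.7881; principal scales a = 1.269, b = 0.7881.
sin(ω/2) = (a − b)/(a + b) = 0.4808/2.057 = 0.2338, so ω = 2 arcsin(0.2338) ≈ 27.0°.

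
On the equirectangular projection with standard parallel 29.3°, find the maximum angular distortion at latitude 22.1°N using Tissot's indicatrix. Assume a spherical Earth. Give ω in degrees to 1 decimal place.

In the equirectangular projection with standard parallel φ₀ = 29.3° (x = Rλ cos φ₀, y = Rφ), meridians are true-scale (h = 1) and the parallel scale is k = cos φ₀ / cos φ.
At 22.1°: h = 1.000, k = 0.9412; principal scales a = 1.000, b = 0.9412.
sin(ω/2) = (a − b)/(a + b) = 0.05878/1.941 = 0.03028, so ω = 2 arcsin(0.03028) ≈ 3.5°.

3.5°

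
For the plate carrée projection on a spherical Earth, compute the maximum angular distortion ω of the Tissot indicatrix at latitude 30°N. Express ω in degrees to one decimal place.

8.2°

For the equirectangular projection with φ₀ = 0 (plate carrée), h = 1 along meridians and k = sec φ along parallels.
At 30°: h = 1.000, k = 1.155; principal scales a = 1.155, b = 1.000.
sin(ω/2) = (a − b)/(a + b) = 0.1547/2.155 = 0.07180, so ω = 2 arcsin(0.07180) ≈ 8.2°.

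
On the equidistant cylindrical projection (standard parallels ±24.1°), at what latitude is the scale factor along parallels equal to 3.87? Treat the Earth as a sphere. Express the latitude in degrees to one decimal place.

The equidistant cylindrical projection with φ₀ = 24.1° has h = 1 (meridians true) and k = cos φ₀ / cos φ along parallels.
k = cos φ₀ / cos φ = 3.87  ⇒  cos φ = cos 24.1° / 3.87 = 0.2359.
φ = arccos(0.2359) ≈ 76.4°.

76.4°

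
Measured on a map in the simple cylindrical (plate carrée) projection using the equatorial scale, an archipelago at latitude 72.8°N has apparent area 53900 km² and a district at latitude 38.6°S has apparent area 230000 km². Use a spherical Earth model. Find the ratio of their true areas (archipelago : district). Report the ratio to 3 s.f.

Plate carrée has h = 1 and k = sec φ, giving areal scale sec φ; true area = (apparent area) · cos φ.
True area of archipelago: 53900 × cos(72.8°) = 53900 × 0.2957 = 15940 km².
True area of district: 230000 × cos(38.6°) = 230000 × 0.7815 = 179700 km².
Ratio = 15940 / 179700 ≈ 0.0887.

0.0887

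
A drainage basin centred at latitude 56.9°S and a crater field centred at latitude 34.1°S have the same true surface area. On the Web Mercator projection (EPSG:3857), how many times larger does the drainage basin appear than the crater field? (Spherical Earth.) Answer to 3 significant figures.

2.30

Mercator areal scale is sec²φ.
At 56.9°: sec²(56.9°) = 1/0.5461² = 3.353.
At 34.1°: sec²(34.1°) = 1/0.8281² = 1.458.
Ratio = 3.353/1.458 = cos²(34.1°)/cos²(56.9°) ≈ 2.30.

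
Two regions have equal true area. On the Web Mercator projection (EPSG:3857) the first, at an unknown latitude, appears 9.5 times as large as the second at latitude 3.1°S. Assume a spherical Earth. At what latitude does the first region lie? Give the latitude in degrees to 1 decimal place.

Mercator areal scale is sec²φ, so apparent-area ratio = sec²φ₁ / sec²φ₂ = cos²φ₂ / cos²φ₁.
cos²φ₂ / cos²φ₁ = 9.5  ⇒  cos φ₁ = cos 3.1° / √9.5 = 0.9985/3.082 = 0.3240.
φ₁ = arccos(0.3240) ≈ 71.1°.

71.1°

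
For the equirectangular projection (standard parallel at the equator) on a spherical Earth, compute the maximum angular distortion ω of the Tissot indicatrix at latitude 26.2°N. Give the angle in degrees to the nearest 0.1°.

Plate carrée maps x = Rλ, y = Rφ. The meridian scale is h = 1 and the parallel scale is k = 1/cos φ = sec φ.
At 26.2°: h = 1.000, k = 1.115; principal scales a = 1.115, b = 1.000.
sin(ω/2) = (a − b)/(a + b) = 0.1145/2.115 = 0.05415, so ω = 2 arcsin(0.05415) ≈ 6.2°.

6.2°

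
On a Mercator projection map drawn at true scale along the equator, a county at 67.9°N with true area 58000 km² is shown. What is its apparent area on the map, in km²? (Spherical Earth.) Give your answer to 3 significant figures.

410000 km²

The Mercator projection is conformal; its linear scale factor is the same in every direction and equals sec φ = 1/cos φ.
Areal scale = k² = sec²φ = 1/cos²(67.9°) = 1/0.3762² = 7.065.
Apparent area = 58000 × 7.065 ≈ 410000 km².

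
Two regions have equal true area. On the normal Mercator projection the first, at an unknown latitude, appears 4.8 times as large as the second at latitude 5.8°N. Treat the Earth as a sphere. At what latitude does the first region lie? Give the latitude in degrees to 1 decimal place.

For equal true areas on Mercator, apparent areas scale as sec²φ, so the ratio is cos²φ₂ / cos²φ₁.
cos²φ₂ / cos²φ₁ = 4.8  ⇒  cos φ₁ = cos 5.8° / √4.8 = 0.9949/2.191 = 0.4541.
φ₁ = arccos(0.4541) ≈ 63.0°.

63.0°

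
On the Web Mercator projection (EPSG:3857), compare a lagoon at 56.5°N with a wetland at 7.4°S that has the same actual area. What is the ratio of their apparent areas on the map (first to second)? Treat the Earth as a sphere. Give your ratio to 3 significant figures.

Mercator is conformal with k = sec φ, so areal scale = k² = sec²φ.
At 56.5°: sec²(56.5°) = 1/0.5519² = 3.283.
At 7.4°: sec²(7.4°) = 1/0.9917² = 1.017.
Ratio = 3.283/1.017 = cos²(7.4°)/cos²(56.5°) ≈ 3.23.

3.23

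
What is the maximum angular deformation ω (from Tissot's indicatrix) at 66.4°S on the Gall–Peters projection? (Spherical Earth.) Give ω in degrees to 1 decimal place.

61.9°

Gall–Peters is a cylindrical equal-area projection with standard parallels at ±45°. A cylindrical equal-area projection with standard parallel φ₀ has meridian scale h = cos φ / cos φ₀ and parallel scale k = cos φ₀ / cos φ (so areas are preserved, h·k = 1).
At 66.4°: h = 0.5662, k = 1.766; principal scales a = 1.766, b = 0.5662.
sin(ω/2) = (a − b)/(a + b) = 1.200/2.332 = 0.5145, so ω = 2 arcsin(0.5145) ≈ 61.9°.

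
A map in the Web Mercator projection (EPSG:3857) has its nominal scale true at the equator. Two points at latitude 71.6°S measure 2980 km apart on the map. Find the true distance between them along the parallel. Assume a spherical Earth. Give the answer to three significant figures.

The Mercator projection is conformal; its linear scale factor is the same in every direction and equals sec φ = 1/cos φ.
Along the parallel at 71.6°, map distances are exaggerated by k = sec 71.6° = 3.168.
True distance = 2980 / 3.168 = 2980 × cos 71.6° ≈ 941 km.

941 km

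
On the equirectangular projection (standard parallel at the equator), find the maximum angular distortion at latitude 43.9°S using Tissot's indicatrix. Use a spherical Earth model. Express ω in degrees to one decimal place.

18.7°

For the equirectangular projection with φ₀ = 0 (plate carrée), h = 1 along meridians and k = sec φ along parallels.
At 43.9°: h = 1.000, k = 1.388; principal scales a = 1.388, b = 1.000.
sin(ω/2) = (a − b)/(a + b) = 0.3878/2.388 = 0.1624, so ω = 2 arcsin(0.1624) ≈ 18.7°.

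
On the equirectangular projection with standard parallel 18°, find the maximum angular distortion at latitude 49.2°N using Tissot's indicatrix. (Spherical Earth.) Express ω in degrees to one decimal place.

21.4°

The equidistant cylindrical projection with φ₀ = 18° has h = 1 (meridians true) and k = cos φ₀ / cos φ along parallels.
At 49.2°: h = 1.000, k = 1.456; principal scales a = 1.456, b = 1.000.
sin(ω/2) = (a − b)/(a + b) = 0.4555/2.456 = 0.1855, so ω = 2 arcsin(0.1855) ≈ 21.4°.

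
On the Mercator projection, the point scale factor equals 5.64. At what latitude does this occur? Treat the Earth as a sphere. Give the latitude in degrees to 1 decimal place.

Mercator scale is k = sec φ = 1/cos φ.
1/cos φ = 5.64  ⇒  cos φ = 0.1773  ⇒  φ = arccos(0.1773) ≈ 79.8°.

79.8°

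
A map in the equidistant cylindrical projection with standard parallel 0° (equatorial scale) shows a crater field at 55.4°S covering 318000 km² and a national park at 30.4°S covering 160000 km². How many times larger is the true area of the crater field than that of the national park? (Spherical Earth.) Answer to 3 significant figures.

Plate carrée has h = 1 and k = sec φ, giving areal scale sec φ; true area = (apparent area) · cos φ.
True area of crater field: 318000 × cos(55.4°) = 318000 × 0.5678 = 180600 km².
True area of national park: 160000 × cos(30.4°) = 160000 × 0.8625 = 138000 km².
Ratio = 180600 / 138000 ≈ 1.31.

1.31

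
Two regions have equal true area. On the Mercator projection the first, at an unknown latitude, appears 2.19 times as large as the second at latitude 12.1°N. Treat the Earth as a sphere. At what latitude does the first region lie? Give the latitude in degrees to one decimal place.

Mercator areal scale is sec²φ, so apparent-area ratio = sec²φ₁ / sec²φ₂ = cos²φ₂ / cos²φ₁.
cos²φ₂ / cos²φ₁ = 2.19  ⇒  cos φ₁ = cos 12.1° / √2.19 = 0.9778/1.480 = 0.6607.
φ₁ = arccos(0.6607) ≈ 48.6°.

48.6°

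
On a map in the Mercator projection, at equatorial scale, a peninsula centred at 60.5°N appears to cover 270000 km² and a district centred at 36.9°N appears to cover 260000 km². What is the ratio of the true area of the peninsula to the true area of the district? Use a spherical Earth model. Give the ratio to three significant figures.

0.394

Mercator's areal exaggeration is sec²φ; hence true area = (apparent area) · cos²φ.
True area of peninsula: 270000 × cos²(60.5°) = 270000 × 0.2425 = 65470 km².
True area of district: 260000 × cos²(36.9°) = 260000 × 0.6395 = 166300 km².
Ratio = 65470 / 166300 ≈ 0.394.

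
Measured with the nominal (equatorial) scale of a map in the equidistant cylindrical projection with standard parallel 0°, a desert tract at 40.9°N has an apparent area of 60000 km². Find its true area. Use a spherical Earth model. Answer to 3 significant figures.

45400 km²

Plate carrée maps x = Rλ, y = Rφ. The meridian scale is h = 1 and the parallel scale is k = 1/cos φ = sec φ.
Areal scale = h·k = 1 × sec φ; at 40.9°, h = 1.000, k = 1.323, so h·k = 1.323.
True area = apparent / (areal scale) = 60000 / 1.323 ≈ 45400 km².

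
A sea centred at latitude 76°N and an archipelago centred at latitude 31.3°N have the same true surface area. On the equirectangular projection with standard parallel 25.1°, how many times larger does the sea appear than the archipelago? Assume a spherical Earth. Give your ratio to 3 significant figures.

The equidistant cylindrical projection with φ₀ = 25.1° has h = 1 (meridians true) and k = cos φ₀ / cos φ along parallels.
Areal scale at 76°: h·k = 1.000 × 3.743 = 3.743.
Areal scale at 31.3°: h·k = 1.000 × 1.060 = 1.060.
Ratio = 3.743/1.060 ≈ 3.53.

3.53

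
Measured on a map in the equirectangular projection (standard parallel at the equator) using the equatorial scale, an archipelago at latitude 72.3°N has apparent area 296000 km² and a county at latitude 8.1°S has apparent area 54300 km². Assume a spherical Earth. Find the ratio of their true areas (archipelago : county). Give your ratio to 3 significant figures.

On the plate carrée, areal scale = h·k = 1 × sec φ, so true area = apparent × cos φ.
True area of archipelago: 296000 × cos(72.3°) = 296000 × 0.3040 = 89990 km².
True area of county: 54300 × cos(8.1°) = 54300 × 0.9900 = 53760 km².
Ratio = 89990 / 53760 ≈ 1.67.

1.67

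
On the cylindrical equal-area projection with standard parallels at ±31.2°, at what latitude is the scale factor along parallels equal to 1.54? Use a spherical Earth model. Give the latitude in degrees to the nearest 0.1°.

56.3°

A cylindrical equal-area projection with standard parallel φ₀ has meridian scale h = cos φ / cos φ₀ and parallel scale k = cos φ₀ / cos φ (so areas are preserved, h·k = 1).
k = cos φ₀ / cos φ = 1.54  ⇒  cos φ = cos 31.2° / 1.54 = 0.5554.
φ = arccos(0.5554) ≈ 56.3°.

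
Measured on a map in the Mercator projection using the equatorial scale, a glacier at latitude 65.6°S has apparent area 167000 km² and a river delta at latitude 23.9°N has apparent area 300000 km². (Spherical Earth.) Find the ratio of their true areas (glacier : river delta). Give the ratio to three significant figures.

Since Mercator area scale is 1/cos²φ, the true area equals the apparent area multiplied by cos²φ.
True area of glacier: 167000 × cos²(65.6°) = 167000 × 0.1707 = 28500 km².
True area of river delta: 300000 × cos²(23.9°) = 300000 × 0.8359 = 250800 km².
Ratio = 28500 / 250800 ≈ 0.114.

0.114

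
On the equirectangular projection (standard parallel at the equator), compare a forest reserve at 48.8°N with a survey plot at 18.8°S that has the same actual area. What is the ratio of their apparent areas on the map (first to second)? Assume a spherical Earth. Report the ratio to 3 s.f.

For the equirectangular projection with φ₀ = 0 (plate carrée), h = 1 along meridians and k = sec φ along parallels.
Areal scale at 48.8°: h·k = 1.000 × 1.518 = 1.518.
Areal scale at 18.8°: h·k = 1.000 × 1.056 = 1.056.
Ratio = 1.518/1.056 ≈ 1.44.

1.44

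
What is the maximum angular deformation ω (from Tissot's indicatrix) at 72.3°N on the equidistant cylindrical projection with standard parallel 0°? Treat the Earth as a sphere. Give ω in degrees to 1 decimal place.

Plate carrée maps x = Rλ, y = Rφ. The meridian scale is h = 1 and the parallel scale is k = 1/cos φ = sec φ.
At 72.3°: h = 1.000, k = 3.289; principal scales a = 3.289, b = 1.000.
sin(ω/2) = (a − b)/(a + b) = 2.289/4.289 = 0.5337, so ω = 2 arcsin(0.5337) ≈ 64.5°.

64.5°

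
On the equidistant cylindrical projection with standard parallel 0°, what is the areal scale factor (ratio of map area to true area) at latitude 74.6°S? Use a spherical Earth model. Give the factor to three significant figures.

In the plate carrée (x = Rλ, y = Rφ), meridians are true-scale (h = 1) and parallels are stretched by k = sec φ.
Areal scale = h·k = 1 × sec φ; at 74.6°, h = 1.000, k = 3.766, so h·k = 3.766.

3.77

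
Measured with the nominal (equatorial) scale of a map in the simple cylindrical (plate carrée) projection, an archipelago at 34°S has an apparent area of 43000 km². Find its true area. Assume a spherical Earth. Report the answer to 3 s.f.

In the plate carrée (x = Rλ, y = Rφ), meridians are true-scale (h = 1) and parallels are stretched by k = sec φ.
Areal scale = h·k = 1 × sec φ; at 34°, h = 1.000, k = 1.206, so h·k = 1.206.
True area = apparent / (areal scale) = 43000 / 1.206 ≈ 35600 km².

35600 km²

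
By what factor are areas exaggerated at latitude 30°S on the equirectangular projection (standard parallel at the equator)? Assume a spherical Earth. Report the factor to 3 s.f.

1.15

For the equirectangular projection with φ₀ = 0 (plate carrée), h = 1 along meridians and k = sec φ along parallels.
Areal scale = h·k = 1 × sec φ; at 30°, h = 1.000, k = 1.155, so h·k = 1.155.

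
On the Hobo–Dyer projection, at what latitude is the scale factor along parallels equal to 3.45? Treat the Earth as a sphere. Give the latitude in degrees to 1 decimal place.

The Hobo–Dyer projection is cylindrical equal-area with φ₀ = 37.5°. Cylindrical equal-area (φ₀ = 37.5°): h = cos φ / cos 37.5° along meridians, k = cos 37.5° / cos φ along parallels; h·k = 1.
k = cos φ₀ / cos φ = 3.45  ⇒  cos φ = cos 37.5° / 3.45 = 0.2300.
φ = arccos(0.2300) ≈ 76.7°.

76.7°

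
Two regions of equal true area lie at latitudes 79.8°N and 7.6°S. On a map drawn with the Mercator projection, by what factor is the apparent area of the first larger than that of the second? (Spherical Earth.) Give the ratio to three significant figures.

Mercator areal scale is sec²φ.
At 79.8°: sec²(79.8°) = 1/0.1771² = 31.89.
At 7.6°: sec²(7.6°) = 1/0.9912² = 1.018.
Ratio = 31.89/1.018 = cos²(7.6°)/cos²(79.8°) ≈ 31.3.

31.3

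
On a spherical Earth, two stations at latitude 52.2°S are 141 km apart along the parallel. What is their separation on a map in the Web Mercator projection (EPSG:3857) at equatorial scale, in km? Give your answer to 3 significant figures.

230 km

The Mercator projection is conformal; its linear scale factor is the same in every direction and equals sec φ = 1/cos φ.
Along the parallel, k = sec 52.2° = 1/0.6129 = 1.632.
Map distance = 141 × 1.632 ≈ 230 km.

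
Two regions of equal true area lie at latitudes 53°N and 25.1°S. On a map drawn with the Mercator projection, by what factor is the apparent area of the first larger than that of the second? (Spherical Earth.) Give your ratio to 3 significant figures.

2.26

Mercator is conformal with k = sec φ, so areal scale = k² = sec²φ.
At 53°: sec²(53°) = 1/0.6018² = 2.761.
At 25.1°: sec²(25.1°) = 1/0.9056² = 1.219.
Ratio = 2.761/1.219 = cos²(25.1°)/cos²(53°) ≈ 2.26.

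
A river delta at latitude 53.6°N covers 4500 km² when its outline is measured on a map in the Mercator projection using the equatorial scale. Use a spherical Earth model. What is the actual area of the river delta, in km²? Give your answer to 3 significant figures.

1580 km²

For Mercator, h = k = sec φ (a conformal cylindrical projection has a single point scale, 1/cos φ).
Areal scale = k² = sec²φ = 1/cos²(53.6°) = 1/0.5934² = 2.840.
True area = apparent / (areal scale) = 4500 / 2.840 ≈ 1580 km².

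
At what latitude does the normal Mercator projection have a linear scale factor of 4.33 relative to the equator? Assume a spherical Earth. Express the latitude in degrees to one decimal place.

76.6°

Mercator scale is k = sec φ = 1/cos φ.
1/cos φ = 4.33  ⇒  cos φ = 0.2309  ⇒  φ = arccos(0.2309) ≈ 76.6°.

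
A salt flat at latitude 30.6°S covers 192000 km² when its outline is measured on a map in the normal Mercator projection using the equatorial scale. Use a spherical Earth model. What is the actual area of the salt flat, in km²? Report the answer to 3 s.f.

142000 km²

The Mercator projection is conformal; its linear scale factor is the same in every direction and equals sec φ = 1/cos φ.
Areal scale = k² = sec²φ = 1/cos²(30.6°) = 1/0.8607² = 1.350.
True area = apparent / (areal scale) = 192000 / 1.350 ≈ 142000 km².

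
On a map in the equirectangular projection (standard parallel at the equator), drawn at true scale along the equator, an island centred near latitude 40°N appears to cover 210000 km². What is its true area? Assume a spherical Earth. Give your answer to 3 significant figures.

For the equirectangular projection with φ₀ = 0 (plate carrée), h = 1 along meridians and k = sec φ along parallels.
Areal scale = h·k = 1 × sec φ; at 40°, h = 1.000, k = 1.305, so h·k = 1.305.
True area = apparent / (areal scale) = 210000 / 1.305 ≈ 161000 km².

161000 km²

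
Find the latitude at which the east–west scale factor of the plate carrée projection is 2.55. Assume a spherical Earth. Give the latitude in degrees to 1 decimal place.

Plate carrée: h = 1, k = sec φ along parallels.
sec φ = 2.55  ⇒  cos φ = 0.3922  ⇒  φ ≈ 66.9°.

66.9°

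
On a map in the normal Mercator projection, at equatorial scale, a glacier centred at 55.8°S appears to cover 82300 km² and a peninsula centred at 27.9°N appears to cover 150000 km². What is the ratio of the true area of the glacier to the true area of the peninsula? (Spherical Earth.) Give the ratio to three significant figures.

0.222

On Mercator the areal scale is sec²φ, so true area = apparent × cos²φ.
True area of glacier: 82300 × cos²(55.8°) = 82300 × 0.3159 = 26000 km².
True area of peninsula: 150000 × cos²(27.9°) = 150000 × 0.7810 = 117200 km².
Ratio = 26000 / 117200 ≈ 0.222.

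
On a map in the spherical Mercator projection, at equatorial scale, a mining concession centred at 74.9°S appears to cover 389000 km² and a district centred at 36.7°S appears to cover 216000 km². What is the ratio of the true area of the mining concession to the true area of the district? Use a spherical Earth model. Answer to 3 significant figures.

On Mercator the areal scale is sec²φ, so true area = apparent × cos²φ.
True area of mining concession: 389000 × cos²(74.9°) = 389000 × 0.06786 = 26400 km².
True area of district: 216000 × cos²(36.7°) = 216000 × 0.6428 = 138900 km².
Ratio = 26400 / 138900 ≈ 0.190.

0.190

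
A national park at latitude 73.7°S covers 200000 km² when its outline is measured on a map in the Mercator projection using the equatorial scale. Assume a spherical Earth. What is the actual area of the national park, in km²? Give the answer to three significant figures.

Mercator is conformal, so the point scale is isotropic: h = k = sec φ = 1/cos φ.
Areal scale = k² = sec²φ = 1/cos²(73.7°) = 1/0.2807² = 12.69.
True area = apparent / (areal scale) = 200000 / 12.69 ≈ 15800 km².

15800 km²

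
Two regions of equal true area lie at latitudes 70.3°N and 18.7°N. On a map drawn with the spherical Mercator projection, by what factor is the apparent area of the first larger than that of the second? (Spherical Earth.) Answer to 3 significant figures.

Mercator is conformal with k = sec φ, so areal scale = k² = sec²φ.
At 70.3°: sec²(70.3°) = 1/0.3371² = 8.800.
At 18.7°: sec²(18.7°) = 1/0.9472² = 1.115.
Ratio = 8.800/1.115 = cos²(18.7°)/cos²(70.3°) ≈ 7.90.

7.90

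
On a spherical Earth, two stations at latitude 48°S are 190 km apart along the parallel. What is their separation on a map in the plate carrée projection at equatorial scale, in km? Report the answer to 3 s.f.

284 km

In the plate carrée (x = Rλ, y = Rφ), meridians are true-scale (h = 1) and parallels are stretched by k = sec φ.
Along the parallel, k = sec 48° = 1/0.6691 = 1.494.
Map distance = 190 × 1.494 ≈ 284 km.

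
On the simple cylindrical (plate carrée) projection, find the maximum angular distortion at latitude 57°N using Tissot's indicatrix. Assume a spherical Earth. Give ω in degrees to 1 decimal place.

For the equirectangular projection with φ₀ = 0 (plate carrée), h = 1 along meridians and k = sec φ along parallels.
At 57°: h = 1.000, k = 1.836; principal scales a = 1.836, b = 1.000.
sin(ω/2) = (a − b)/(a + b) = 0.8361/2.836 = 0.2948, so ω = 2 arcsin(0.2948) ≈ 34.3°.

34.3°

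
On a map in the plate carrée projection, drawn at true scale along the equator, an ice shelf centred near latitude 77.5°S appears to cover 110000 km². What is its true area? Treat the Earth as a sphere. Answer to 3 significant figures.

Plate carrée maps x = Rλ, y = Rφ. The meridian scale is h = 1 and the parallel scale is k = 1/cos φ = sec φ.
Areal scale = h·k = 1 × sec φ; at 77.5°, h = 1.000, k = 4.620, so h·k = 4.620.
True area = apparent / (areal scale) = 110000 / 4.620 ≈ 23800 km².

23800 km²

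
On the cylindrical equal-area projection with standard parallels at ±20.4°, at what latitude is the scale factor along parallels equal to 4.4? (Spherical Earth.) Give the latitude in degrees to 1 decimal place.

77.7°

A cylindrical equal-area projection with standard parallel φ₀ has meridian scale h = cos φ / cos φ₀ and parallel scale k = cos φ₀ / cos φ (so areas are preserved, h·k = 1).
k = cos φ₀ / cos φ = 4.4  ⇒  cos φ = cos 20.4° / 4.4 = 0.2130.
φ = arccos(0.2130) ≈ 77.7°.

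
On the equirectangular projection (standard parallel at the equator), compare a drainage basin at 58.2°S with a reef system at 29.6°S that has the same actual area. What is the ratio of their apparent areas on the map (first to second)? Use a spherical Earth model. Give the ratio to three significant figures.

Plate carrée maps x = Rλ, y = Rφ. The meridian scale is h = 1 and the parallel scale is k = 1/cos φ = sec φ.
Areal scale at 58.2°: h·k = 1.000 × 1.898 = 1.898.
Areal scale at 29.6°: h·k = 1.000 × 1.150 = 1.150.
Ratio = 1.898/1.150 ≈ 1.65.

1.65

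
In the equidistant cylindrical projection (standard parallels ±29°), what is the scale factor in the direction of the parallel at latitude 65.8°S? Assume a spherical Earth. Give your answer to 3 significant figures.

2.13

With standard parallel φ₀ = 29°, the equirectangular projection gives x = Rλ cos φ₀, y = Rφ, so h = 1 and k = cos 29° / cos φ.
k = cos 29° / cos 65.8° = 0.8746/0.4099 = 2.134.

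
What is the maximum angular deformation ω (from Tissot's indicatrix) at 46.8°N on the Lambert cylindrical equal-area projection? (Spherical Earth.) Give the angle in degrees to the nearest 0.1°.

The Lambert cylindrical equal-area projection is the cylindrical equal-area projection with its standard parallel at the equator (φ₀ = 0). A cylindrical equal-area projection with standard parallel φ₀ has meridian scale h = cos φ / cos φ₀ and parallel scale k = cos φ₀ / cos φ (so areas are preserved, h·k = 1).
At 46.8°: h = 0.6845, k = 1.461; principal scales a = 1.461, b = 0.6845.
sin(ω/2) = (a − b)/(a + b) = 0.7763/2.145 = 0.3618, so ω = 2 arcsin(0.3618) ≈ 42.4°.

42.4°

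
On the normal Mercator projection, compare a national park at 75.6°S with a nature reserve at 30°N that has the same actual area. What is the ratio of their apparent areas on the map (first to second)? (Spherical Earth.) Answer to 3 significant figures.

12.1

On Mercator, area is exaggerated by sec²φ = 1/cos²φ.
At 75.6°: sec²(75.6°) = 1/0.2487² = 16.17.
At 30°: sec²(30°) = 1/0.8660² = 1.333.
Ratio = 16.17/1.333 = cos²(30°)/cos²(75.6°) ≈ 12.1.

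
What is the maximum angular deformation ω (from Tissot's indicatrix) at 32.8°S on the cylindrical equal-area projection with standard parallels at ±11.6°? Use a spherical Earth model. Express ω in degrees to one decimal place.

17.5°

For cylindrical equal-area with standard parallel φ₀, h = cos φ / cos φ₀ and k = cos φ₀ / cos φ, so h·k = 1.
At 32.8°: h = 0.8581, k = 1.165; principal scales a = 1.165, b = 0.8581.
sin(ω/2) = (a − b)/(a + b) = 0.3073/2.023 = 0.1519, so ω = 2 arcsin(0.1519) ≈ 17.5°.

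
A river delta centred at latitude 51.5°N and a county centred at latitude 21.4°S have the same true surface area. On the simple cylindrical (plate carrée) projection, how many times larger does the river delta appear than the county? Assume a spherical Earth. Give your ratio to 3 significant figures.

1.50

Plate carrée maps x = Rλ, y = Rφ. The meridian scale is h = 1 and the parallel scale is k = 1/cos φ = sec φ.
Areal scale at 51.5°: h·k = 1.000 × 1.606 = 1.606.
Areal scale at 21.4°: h·k = 1.000 × 1.074 = 1.074.
Ratio = 1.606/1.074 ≈ 1.50.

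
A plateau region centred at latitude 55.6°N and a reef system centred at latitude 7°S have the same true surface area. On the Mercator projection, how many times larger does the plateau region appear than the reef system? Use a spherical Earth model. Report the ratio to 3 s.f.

Mercator areal scale is sec²φ.
At 55.6°: sec²(55.6°) = 1/0.5650² = 3.133.
At 7°: sec²(7°) = 1/0.9925² = 1.015.
Ratio = 3.133/1.015 = cos²(7°)/cos²(55.6°) ≈ 3.09.

3.09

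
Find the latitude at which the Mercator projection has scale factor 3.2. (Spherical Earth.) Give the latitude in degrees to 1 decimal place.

71.8°

Mercator scale is k = sec φ = 1/cos φ.
1/cos φ = 3.2  ⇒  cos φ = 0.3125  ⇒  φ = arccos(0.3125) ≈ 71.8°.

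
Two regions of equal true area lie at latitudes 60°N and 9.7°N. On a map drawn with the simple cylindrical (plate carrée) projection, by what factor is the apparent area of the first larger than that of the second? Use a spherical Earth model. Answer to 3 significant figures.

1.97

In the plate carrée (x = Rλ, y = Rφ), meridians are true-scale (h = 1) and parallels are stretched by k = sec φ.
Areal scale at 60°: h·k = 1.000 × 2.000 = 2.000.
Areal scale at 9.7°: h·k = 1.000 × 1.015 = 1.015.
Ratio = 2.000/1.015 ≈ 1.97.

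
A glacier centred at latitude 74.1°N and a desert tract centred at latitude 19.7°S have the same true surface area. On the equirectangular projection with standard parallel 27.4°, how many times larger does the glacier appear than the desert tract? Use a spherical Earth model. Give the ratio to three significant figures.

3.44

With standard parallel φ₀ = 27.4°, the equirectangular projection gives x = Rλ cos φ₀, y = Rφ, so h = 1 and k = cos 27.4° / cos φ.
Areal scale at 74.1°: h·k = 1.000 × 3.241 = 3.241.
Areal scale at 19.7°: h·k = 1.000 × 0.9430 = 0.9430.
Ratio = 3.241/0.9430 ≈ 3.44.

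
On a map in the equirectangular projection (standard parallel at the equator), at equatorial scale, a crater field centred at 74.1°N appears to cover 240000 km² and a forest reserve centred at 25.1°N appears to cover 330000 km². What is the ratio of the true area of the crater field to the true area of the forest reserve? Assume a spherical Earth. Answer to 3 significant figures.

Plate carrée has h = 1 and k = sec φ, giving areal scale sec φ; true area = (apparent area) · cos φ.
True area of crater field: 240000 × cos(74.1°) = 240000 × 0.2740 = 65750 km².
True area of forest reserve: 330000 × cos(25.1°) = 330000 × 0.9056 = 298800 km².
Ratio = 65750 / 298800 ≈ 0.220.

0.220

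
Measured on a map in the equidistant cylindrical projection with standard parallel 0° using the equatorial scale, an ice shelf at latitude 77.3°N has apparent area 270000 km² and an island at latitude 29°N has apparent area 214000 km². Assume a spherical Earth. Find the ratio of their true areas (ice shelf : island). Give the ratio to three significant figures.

0.317

On the plate carrée, areal scale = h·k = 1 × sec φ, so true area = apparent × cos φ.
True area of ice shelf: 270000 × cos(77.3°) = 270000 × 0.2198 = 59360 km².
True area of island: 214000 × cos(29°) = 214000 × 0.8746 = 187200 km².
Ratio = 59360 / 187200 ≈ 0.317.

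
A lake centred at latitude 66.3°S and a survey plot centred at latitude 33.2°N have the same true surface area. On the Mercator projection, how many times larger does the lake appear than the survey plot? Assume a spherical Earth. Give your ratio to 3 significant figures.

4.33

On Mercator, area is exaggerated by sec²φ = 1/cos²φ.
At 66.3°: sec²(66.3°) = 1/0.4019² = 6.190.
At 33.2°: sec²(33.2°) = 1/0.8368² = 1.428.
Ratio = 6.190/1.428 = cos²(33.2°)/cos²(66.3°) ≈ 4.33.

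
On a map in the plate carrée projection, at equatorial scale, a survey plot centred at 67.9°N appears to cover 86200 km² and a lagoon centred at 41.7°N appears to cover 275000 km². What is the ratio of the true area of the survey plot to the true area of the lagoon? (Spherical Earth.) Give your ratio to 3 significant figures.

On the plate carrée, areal scale = h·k = 1 × sec φ, so true area = apparent × cos φ.
True area of survey plot: 86200 × cos(67.9°) = 86200 × 0.3762 = 32430 km².
True area of lagoon: 275000 × cos(41.7°) = 275000 × 0.7466 = 205300 km².
Ratio = 32430 / 205300 ≈ 0.158.

0.158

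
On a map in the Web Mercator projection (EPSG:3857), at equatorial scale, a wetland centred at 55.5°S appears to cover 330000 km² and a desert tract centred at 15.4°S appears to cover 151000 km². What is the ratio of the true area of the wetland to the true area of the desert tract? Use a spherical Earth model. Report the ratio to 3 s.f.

0.754

On Mercator the areal scale is sec²φ, so true area = apparent × cos²φ.
True area of wetland: 330000 × cos²(55.5°) = 330000 × 0.3208 = 105900 km².
True area of desert tract: 151000 × cos²(15.4°) = 151000 × 0.9295 = 140400 km².
Ratio = 105900 / 140400 ≈ 0.754.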